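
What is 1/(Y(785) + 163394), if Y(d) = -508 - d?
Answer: 1/162101 ≈ 6.1690e-6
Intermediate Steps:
1/(Y(785) + 163394) = 1/((-508 - 1*785) + 163394) = 1/((-508 - 785) + 163394) = 1/(-1293 + 163394) = 1/162101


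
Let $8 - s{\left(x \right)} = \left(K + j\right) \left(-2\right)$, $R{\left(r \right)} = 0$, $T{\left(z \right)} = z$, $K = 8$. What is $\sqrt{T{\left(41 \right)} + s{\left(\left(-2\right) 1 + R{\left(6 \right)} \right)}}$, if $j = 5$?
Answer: $5 \sqrt{3} \approx 8.6602$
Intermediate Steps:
$s{\left(x \right)} = 34$ ($s{\left(x \right)} = 8 - \left(8 + 5\right) \left(-2\right) = 8 - 13 \left(-2\right) = 8 - -26 = 8 + 26 = 34$)
$\sqrt{T{\left(41 \right)} + s{\left(\left(-2\right) 1 + R{\left(6 \right)} \right)}} = \sqrt{41 + 34} = \sqrt{75} = 5 \sqrt{3}$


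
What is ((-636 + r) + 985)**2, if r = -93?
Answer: 65536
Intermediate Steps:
((-636 + r) + 985)**2 = ((-636 - 93) + 985)**2 = (-729 + 985)**2 = 256**2 = 65536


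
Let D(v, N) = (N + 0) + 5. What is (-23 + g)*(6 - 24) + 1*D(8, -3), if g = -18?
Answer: 740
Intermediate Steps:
D(v, N) = 5 + N (D(v, N) = N + 5 = 5 + N)
(-23 + g)*(6 - 24) + 1*D(8, -3) = (-23 - 18)*(6 - 24) + 1*(5 - 3) = -41*(-18) + 1*2 = 738 + 2 = 740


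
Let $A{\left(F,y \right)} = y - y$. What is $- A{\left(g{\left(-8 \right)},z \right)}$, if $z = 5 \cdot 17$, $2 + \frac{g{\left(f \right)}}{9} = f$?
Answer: $0$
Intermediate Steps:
$g{\left(f \right)} = -18 + 9 f$
$z = 85$
$A{\left(F,y \right)} = 0$
$- A{\left(g{\left(-8 \right)},z \right)} = \left(-1\right) 0 = 0$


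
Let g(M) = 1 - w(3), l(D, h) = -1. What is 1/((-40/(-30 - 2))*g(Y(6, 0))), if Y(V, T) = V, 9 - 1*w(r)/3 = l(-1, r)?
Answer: -4/145 ≈ -0.027586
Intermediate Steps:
w(r) = 30 (w(r) = 27 - 3*(-1) = 27 + 3 = 30)
g(M) = -29 (g(M) = 1 - 1*30 = 1 - 30 = -29)
1/((-40/(-30 - 2))*g(Y(6, 0))) = 1/((-40/(-30 - 2))*(-29)) = 1/((-40/(-32))*(-29)) = 1/(-1/32*(-40)*(-29)) = 1/((5/4)*(-29)) = 1/(-145/4) = -4/145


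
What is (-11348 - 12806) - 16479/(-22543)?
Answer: -544487143/22543 ≈ -24153.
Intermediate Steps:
(-11348 - 12806) - 16479/(-22543) = -24154 - 16479*(-1/22543) = -24154 + 16479/22543 = -544487143/22543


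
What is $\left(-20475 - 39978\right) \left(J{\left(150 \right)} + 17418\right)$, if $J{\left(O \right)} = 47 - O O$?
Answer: $304380855$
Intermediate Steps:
$J{\left(O \right)} = 47 - O^{2}$
$\left(-20475 - 39978\right) \left(J{\left(150 \right)} + 17418\right) = \left(-20475 - 39978\right) \left(\left(47 - 150^{2}\right) + 17418\right) = - 60453 \left(\left(47 - 22500\right) + 17418\right) = - 60453 \left(-22453 + 17418\right) = \left(-60453\right) \left(-5035\right) = 304380855$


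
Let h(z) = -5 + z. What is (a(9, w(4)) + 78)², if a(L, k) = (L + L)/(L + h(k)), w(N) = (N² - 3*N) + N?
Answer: 25281/4 ≈ 6320.3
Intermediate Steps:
w(N) = N² - 2*N
a(L, k) = 2*L/(-5 + L + k) (a(L, k) = (L + L)/(L + (-5 + k)) = (2*L)/(-5 + L + k) = 2*L/(-5 + L + k))
(a(9, w(4)) + 78)² = (2*9/(-5 + 9 + 4*(-2 + 4)) + 78)² = (2*9/(-5 + 9 + 4*2) + 78)² = (2*9/(-5 + 9 + 8) + 78)² = (2*9/12 + 78)² = (2*9*(1/12) + 78)² = (3/2 + 78)² = (159/2)² = 25281/4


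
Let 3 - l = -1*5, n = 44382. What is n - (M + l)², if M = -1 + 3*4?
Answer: 44021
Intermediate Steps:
l = 8 (l = 3 - (-1)*5 = 3 - 1*(-5) = 3 + 5 = 8)
M = 11 (M = -1 + 12 = 11)
n - (M + l)² = 44382 - (11 + 8)² = 44382 - 1*19² = 44382 - 1*361 = 44382 - 361 = 44021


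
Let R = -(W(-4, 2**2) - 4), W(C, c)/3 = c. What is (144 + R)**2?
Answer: 18496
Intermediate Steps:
W(C, c) = 3*c
R = -8 (R = -(3*2**2 - 4) = -(3*4 - 4) = -(12 - 4) = -1*8 = -8)
(144 + R)**2 = (144 - 8)**2 = 136**2 = 18496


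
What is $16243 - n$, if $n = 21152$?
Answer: $-4909$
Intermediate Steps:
$16243 - n = 16243 - 21152 = -4909$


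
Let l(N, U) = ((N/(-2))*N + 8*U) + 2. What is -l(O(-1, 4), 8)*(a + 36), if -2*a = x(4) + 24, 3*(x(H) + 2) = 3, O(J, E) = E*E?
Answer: 1519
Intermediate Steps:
O(J, E) = E²
x(H) = -1 (x(H) = -2 + (⅓)*3 = -2 + 1 = -1)
a = -23/2 (a = -(-1 + 24)/2 = -½*23 = -23/2 ≈ -11.500)
l(N, U) = 2 + 8*U - N²/2 (l(N, U) = ((N*(-½))*N + 8*U) + 2 = ((-N/2)*N + 8*U) + 2 = (-N²/2 + 8*U) + 2 = (8*U - N²/2) + 2 = 2 + 8*U - N²/2)
-l(O(-1, 4), 8)*(a + 36) = -(2 + 8*8 - (4²)²/2)*(-23/2 + 36) = -(2 + 64 - ½*16²)*49/2 = -(2 + 64 - ½*256)*49/2 = -(2 + 64 - 128)*49/2 = -(-62)*49/2 = -1*(-1519) = 1519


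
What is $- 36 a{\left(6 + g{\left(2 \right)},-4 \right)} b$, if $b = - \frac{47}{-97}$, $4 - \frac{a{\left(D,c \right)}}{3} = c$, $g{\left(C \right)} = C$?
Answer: $- \frac{40608}{97} \approx -418.64$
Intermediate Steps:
$a{\left(D,c \right)} = 12 - 3 c$
$b = \frac{47}{97}$ ($b = \left(-47\right) \left(- \frac{1}{97}\right) = \frac{47}{97} \approx 0.48454$)
$- 36 a{\left(6 + g{\left(2 \right)},-4 \right)} b = - 36 \left(12 - -12\right) \frac{47}{97} = - 36 \left(12 + 12\right) \frac{47}{97} = \left(-36\right) 24 \cdot \frac{47}{97} = \left(-864\right) \frac{47}{97} = - \frac{40608}{97}$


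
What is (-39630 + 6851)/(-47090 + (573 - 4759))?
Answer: 32779/51276 ≈ 0.63927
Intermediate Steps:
(-39630 + 6851)/(-47090 + (573 - 4759)) = -32779/(-47090 - 4186) = -32779/(-51276) = -32779*(-1/51276) = 32779/51276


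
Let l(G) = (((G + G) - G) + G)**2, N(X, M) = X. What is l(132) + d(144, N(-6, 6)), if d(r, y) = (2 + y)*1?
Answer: 69692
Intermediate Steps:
d(r, y) = 2 + y
l(G) = 4*G**2 (l(G) = ((2*G - G) + G)**2 = (G + G)**2 = (2*G)**2 = 4*G**2)
l(132) + d(144, N(-6, 6)) = 4*132**2 + (2 - 6) = 4*17424 - 4 = 69696 - 4 = 69692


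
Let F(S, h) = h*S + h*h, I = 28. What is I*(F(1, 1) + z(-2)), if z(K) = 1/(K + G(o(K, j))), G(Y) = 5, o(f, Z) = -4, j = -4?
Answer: 196/3 ≈ 65.333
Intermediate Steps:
z(K) = 1/(5 + K) (z(K) = 1/(K + 5) = 1/(5 + K))
F(S, h) = h**2 + S*h (F(S, h) = S*h + h**2 = h**2 + S*h)
I*(F(1, 1) + z(-2)) = 28*(1*(1 + 1) + 1/(5 - 2)) = 28*(1*2 + 1/3) = 28*(2 + 1/3) = 28*(7/3) = 196/3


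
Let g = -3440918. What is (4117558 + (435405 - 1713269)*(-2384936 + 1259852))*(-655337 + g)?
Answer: -5889220460173688170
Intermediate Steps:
(4117558 + (435405 - 1713269)*(-2384936 + 1259852))*(-655337 + g) = (4117558 + (435405 - 1713269)*(-2384936 + 1259852))*(-655337 - 3440918) = (4117558 - 1277864*(-1125084))*(-4096255) = (4117558 + 1437704340576)*(-4096255) = 1437708458134*(-4096255) = -5889220460173688170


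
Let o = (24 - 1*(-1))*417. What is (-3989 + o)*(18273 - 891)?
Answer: 111870552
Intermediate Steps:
o = 10425 (o = (24 + 1)*417 = 25*417 = 10425)
(-3989 + o)*(18273 - 891) = (-3989 + 10425)*(18273 - 891) = 6436*17382 = 111870552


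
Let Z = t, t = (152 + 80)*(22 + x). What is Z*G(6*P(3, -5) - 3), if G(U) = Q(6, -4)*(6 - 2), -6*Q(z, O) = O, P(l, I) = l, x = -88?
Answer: -40832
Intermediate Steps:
Q(z, O) = -O/6
G(U) = 8/3 (G(U) = (-⅙*(-4))*(6 - 2) = (⅔)*4 = 8/3)
t = -15312 (t = (152 + 80)*(22 - 88) = 232*(-66) = -15312)
Z = -15312
Z*G(6*P(3, -5) - 3) = -15312*8/3 = -40832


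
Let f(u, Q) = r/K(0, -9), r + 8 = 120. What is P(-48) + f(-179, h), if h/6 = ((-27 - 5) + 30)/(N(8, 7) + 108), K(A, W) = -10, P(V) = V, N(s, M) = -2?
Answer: -296/5 ≈ -59.200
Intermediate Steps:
r = 112 (r = -8 + 120 = 112)
h = -6/53 (h = 6*(((-27 - 5) + 30)/(-2 + 108)) = 6*((-32 + 30)/106) = 6*(-2*1/106) = 6*(-1/53) = -6/53 ≈ -0.11321)
f(u, Q) = -56/5 (f(u, Q) = 112/(-10) = 112*(-⅒) = -56/5)
P(-48) + f(-179, h) = -48 - 56/5 = -296/5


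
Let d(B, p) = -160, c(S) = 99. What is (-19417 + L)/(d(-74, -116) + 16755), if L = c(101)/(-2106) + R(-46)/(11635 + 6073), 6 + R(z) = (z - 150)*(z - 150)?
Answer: -10056110759/8595529605 ≈ -1.1699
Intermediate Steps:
R(z) = -6 + (-150 + z)² (R(z) = -6 + (z - 150)*(z - 150) = -6 + (-150 + z)*(-150 + z) = -6 + (-150 + z)²)
L = 1099144/517959 (L = 99/(-2106) + (-6 + (-150 - 46)²)/(11635 + 6073) = 99*(-1/2106) + (-6 + (-196)²)/17708 = -11/234 + (-6 + 38416)*(1/17708) = -11/234 + 38410*(1/17708) = -11/234 + 19205/8854 = 1099144/517959 ≈ 2.1221)
(-19417 + L)/(d(-74, -116) + 16755) = (-19417 + 1099144/517959)/(-160 + 16755) = -10056110759/517959/16595 = -10056110759/517959*1/16595 = -10056110759/8595529605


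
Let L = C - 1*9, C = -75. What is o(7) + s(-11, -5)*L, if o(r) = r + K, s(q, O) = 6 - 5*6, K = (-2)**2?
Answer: 2027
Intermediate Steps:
K = 4
s(q, O) = -24 (s(q, O) = 6 - 30 = -24)
o(r) = 4 + r (o(r) = r + 4 = 4 + r)
L = -84 (L = -75 - 1*9 = -75 - 9 = -84)
o(7) + s(-11, -5)*L = (4 + 7) - 24*(-84) = 11 + 2016 = 2027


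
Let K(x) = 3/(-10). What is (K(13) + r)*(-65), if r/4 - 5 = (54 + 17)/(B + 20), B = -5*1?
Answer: -15067/6 ≈ -2511.2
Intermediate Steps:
B = -5
r = 584/15 (r = 20 + 4*((54 + 17)/(-5 + 20)) = 20 + 4*(71/15) = 20 + 284/15 = 584/15 ≈ 38.933)
K(x) = -3/10 (K(x) = 3*(-⅒) = -3/10)
(K(13) + r)*(-65) = (-3/10 + 584/15)*(-65) = (1159/30)*(-65) = -15067/6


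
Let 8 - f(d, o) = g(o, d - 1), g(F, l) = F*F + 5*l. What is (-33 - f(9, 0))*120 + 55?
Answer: -65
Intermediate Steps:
g(F, l) = F**2 + 5*l
f(d, o) = 13 - o**2 - 5*d (f(d, o) = 8 - (o**2 + 5*(d - 1)) = 8 - (o**2 + 5*(-1 + d)) = 8 - (o**2 + (-5 + 5*d)) = 8 - (-5 + o**2 + 5*d) = 8 + (5 - o**2 - 5*d) = 13 - o**2 - 5*d)
(-33 - f(9, 0))*120 + 55 = (-33 - (13 - 1*0**2 - 5*9))*120 + 55 = (-33 - (13 - 1*0 - 45))*120 + 55 = (-33 - (13 + 0 - 45))*120 + 55 = (-33 - 1*(-32))*120 + 55 = (-33 + 32)*120 + 55 = -1*120 + 55 = -120 + 55 = -65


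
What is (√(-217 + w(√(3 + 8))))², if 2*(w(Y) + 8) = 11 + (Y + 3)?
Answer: -218 + √11/2 ≈ -216.34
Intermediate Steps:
w(Y) = -1 + Y/2 (w(Y) = -8 + (11 + (Y + 3))/2 = -8 + (11 + (3 + Y))/2 = -8 + (14 + Y)/2 = -8 + (7 + Y/2) = -1 + Y/2)
(√(-217 + w(√(3 + 8))))² = (√(-217 + (-1 + √(3 + 8)/2)))² = (√(-217 + (-1 + √11/2)))² = (√(-218 + √11/2))² = -218 + √11/2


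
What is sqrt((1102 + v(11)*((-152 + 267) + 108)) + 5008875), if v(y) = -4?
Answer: 3*sqrt(556565) ≈ 2238.1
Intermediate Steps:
sqrt((1102 + v(11)*((-152 + 267) + 108)) + 5008875) = sqrt((1102 - 4*((-152 + 267) + 108)) + 5008875) = sqrt((1102 - 4*(115 + 108)) + 5008875) = sqrt((1102 - 4*223) + 5008875) = sqrt((1102 - 892) + 5008875) = sqrt(210 + 5008875) = sqrt(5009085) = 3*sqrt(556565)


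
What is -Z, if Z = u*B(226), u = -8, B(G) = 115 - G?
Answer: -888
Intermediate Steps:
Z = 888 (Z = -8*(115 - 1*226) = -8*(115 - 226) = -8*(-111) = 888)
-Z = -1*888 = -888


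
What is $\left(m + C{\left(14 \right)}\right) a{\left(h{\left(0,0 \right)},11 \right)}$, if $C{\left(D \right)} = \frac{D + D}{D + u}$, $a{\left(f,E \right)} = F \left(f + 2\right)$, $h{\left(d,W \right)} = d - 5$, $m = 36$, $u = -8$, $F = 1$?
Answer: $-122$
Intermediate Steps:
$h{\left(d,W \right)} = -5 + d$
$a{\left(f,E \right)} = 2 + f$ ($a{\left(f,E \right)} = 1 \left(f + 2\right) = 1 \left(2 + f\right) = 2 + f$)
$C{\left(D \right)} = \frac{2 D}{-8 + D}$ ($C{\left(D \right)} = \frac{D + D}{D - 8} = \frac{2 D}{-8 + D}$)
$\left(m + C{\left(14 \right)}\right) a{\left(h{\left(0,0 \right)},11 \right)} = \left(36 + 2 \cdot 14 \frac{1}{-8 + 14}\right) \left(2 + \left(-5 + 0\right)\right) = \left(36 + 2 \cdot 14 \cdot \frac{1}{6}\right) \left(2 - 5\right) = \left(36 + 2 \cdot 14 \cdot \frac{1}{6}\right) \left(-3\right) = \left(36 + \frac{14}{3}\right) \left(-3\right) = \frac{122}{3} \left(-3\right) = -122$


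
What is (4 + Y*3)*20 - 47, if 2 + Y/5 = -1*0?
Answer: -567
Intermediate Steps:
Y = -10 (Y = -10 + 5*(-1*0) = -10 + 5*0 = -10 + 0 = -10)
(4 + Y*3)*20 - 47 = (4 - 10*3)*20 - 47 = (4 - 30)*20 - 47 = -26*20 - 47 = -520 - 47 = -567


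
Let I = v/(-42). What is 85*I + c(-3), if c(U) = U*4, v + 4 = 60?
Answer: -376/3 ≈ -125.33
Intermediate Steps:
v = 56 (v = -4 + 60 = 56)
c(U) = 4*U
I = -4/3 (I = 56/(-42) = 56*(-1/42) = -4/3 ≈ -1.3333)
85*I + c(-3) = 85*(-4/3) + 4*(-3) = -340/3 - 12 = -376/3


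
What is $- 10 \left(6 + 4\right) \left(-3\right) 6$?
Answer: $1800$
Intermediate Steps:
$- 10 \left(6 + 4\right) \left(-3\right) 6 = - 10 \cdot 10 \left(-3\right) 6 = \left(-10\right) \left(-30\right) 6 = 300 \cdot 6 = 1800$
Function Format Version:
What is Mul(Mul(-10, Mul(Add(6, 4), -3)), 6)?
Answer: 1800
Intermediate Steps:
Mul(Mul(-10, Mul(Add(6, 4), -3)), 6) = Mul(Mul(-10, Mul(10, -3)), 6) = Mul(Mul(-10, -30), 6) = Mul(300, 6) = 1800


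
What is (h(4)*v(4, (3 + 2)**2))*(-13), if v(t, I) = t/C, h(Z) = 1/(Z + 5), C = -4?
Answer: 13/9 ≈ 1.4444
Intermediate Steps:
h(Z) = 1/(5 + Z)
v(t, I) = -t/4 (v(t, I) = t/(-4) = t*(-1/4) = -t/4)
(h(4)*v(4, (3 + 2)**2))*(-13) = ((-1/4*4)/(5 + 4))*(-13) = (-1/9)*(-13) = ((1/9)*(-1))*(-13) = -1/9*(-13) = 13/9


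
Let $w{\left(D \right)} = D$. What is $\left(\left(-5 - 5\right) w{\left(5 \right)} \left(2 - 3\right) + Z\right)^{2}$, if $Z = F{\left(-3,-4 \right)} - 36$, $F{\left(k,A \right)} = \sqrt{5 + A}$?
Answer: $225$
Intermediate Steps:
$Z = -35$ ($Z = \sqrt{5 - 4} - 36 = \sqrt{1} - 36 = 1 - 36 = -35$)
$\left(\left(-5 - 5\right) w{\left(5 \right)} \left(2 - 3\right) + Z\right)^{2} = \left(\left(-5 - 5\right) 5 \left(2 - 3\right) - 35\right)^{2} = \left(\left(-10\right) 5 \left(-1\right) - 35\right)^{2} = \left(\left(-50\right) \left(-1\right) - 35\right)^{2} = \left(50 - 35\right)^{2} = 15^{2} = 225$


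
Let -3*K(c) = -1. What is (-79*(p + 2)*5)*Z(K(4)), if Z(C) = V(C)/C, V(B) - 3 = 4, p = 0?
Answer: -16590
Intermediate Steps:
K(c) = ⅓ (K(c) = -⅓*(-1) = ⅓)
V(B) = 7 (V(B) = 3 + 4 = 7)
Z(C) = 7/C
(-79*(p + 2)*5)*Z(K(4)) = (-79*(0 + 2)*5)*(7/(⅓)) = (-158*5)*(7*3) = -79*10*21 = -790*21 = -16590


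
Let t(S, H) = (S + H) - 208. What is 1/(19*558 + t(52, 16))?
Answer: 1/10462 ≈ 9.5584e-5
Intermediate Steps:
t(S, H) = -208 + H + S (t(S, H) = (H + S) - 208 = -208 + H + S)
1/(19*558 + t(52, 16)) = 1/(19*558 + (-208 + 16 + 52)) = 1/(10602 - 140) = 1/10462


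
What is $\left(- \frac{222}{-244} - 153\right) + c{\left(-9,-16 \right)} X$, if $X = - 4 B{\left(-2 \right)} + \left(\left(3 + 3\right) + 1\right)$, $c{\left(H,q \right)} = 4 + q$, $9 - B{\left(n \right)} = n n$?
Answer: $\frac{477}{122} \approx 3.9098$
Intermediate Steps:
$B{\left(n \right)} = 9 - n^{2}$ ($B{\left(n \right)} = 9 - n n = 9 - n^{2}$)
$X = -13$ ($X = - 4 \left(9 - \left(-2\right)^{2}\right) + \left(\left(3 + 3\right) + 1\right) = - 4 \left(9 - 4\right) + \left(6 + 1\right) = - 4 \left(9 - 4\right) + 7 = \left(-4\right) 5 + 7 = -20 + 7 = -13$)
$\left(- \frac{222}{-244} - 153\right) + c{\left(-9,-16 \right)} X = \left(- \frac{222}{-244} - 153\right) + \left(4 - 16\right) \left(-13\right) = \left(\left(-222\right) \left(- \frac{1}{244}\right) - 153\right) - -156 = \left(\frac{111}{122} - 153\right) + 156 = - \frac{18555}{122} + 156 = \frac{477}{122}$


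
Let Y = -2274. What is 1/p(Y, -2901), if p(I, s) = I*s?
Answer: 1/6596874 ≈ 1.5159e-7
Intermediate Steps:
1/p(Y, -2901) = 1/(-2274*(-2901)) = 1/6596874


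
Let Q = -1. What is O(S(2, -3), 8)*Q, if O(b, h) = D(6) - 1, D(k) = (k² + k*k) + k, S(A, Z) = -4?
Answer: -77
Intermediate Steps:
D(k) = k + 2*k² (D(k) = (k² + k²) + k = 2*k² + k = k + 2*k²)
O(b, h) = 77 (O(b, h) = 6*(1 + 2*6) - 1 = 6*(1 + 12) - 1 = 6*13 - 1 = 78 - 1 = 77)
O(S(2, -3), 8)*Q = 77*(-1) = -77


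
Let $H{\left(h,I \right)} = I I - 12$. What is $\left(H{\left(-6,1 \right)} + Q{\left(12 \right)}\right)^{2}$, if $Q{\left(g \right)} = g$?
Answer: $1$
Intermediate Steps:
$H{\left(h,I \right)} = -12 + I^{2}$ ($H{\left(h,I \right)} = I^{2} - 12 = -12 + I^{2}$)
$\left(H{\left(-6,1 \right)} + Q{\left(12 \right)}\right)^{2} = \left(\left(-12 + 1^{2}\right) + 12\right)^{2} = \left(\left(-12 + 1\right) + 12\right)^{2} = \left(-11 + 12\right)^{2} = 1^{2} = 1$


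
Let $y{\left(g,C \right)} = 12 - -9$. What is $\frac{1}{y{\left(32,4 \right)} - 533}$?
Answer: $- \frac{1}{512} \approx -0.0019531$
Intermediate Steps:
$y{\left(g,C \right)} = 21$ ($y{\left(g,C \right)} = 12 + 9 = 21$)
$\frac{1}{y{\left(32,4 \right)} - 533} = \frac{1}{21 - 533} = \frac{1}{-512} = - \frac{1}{512}$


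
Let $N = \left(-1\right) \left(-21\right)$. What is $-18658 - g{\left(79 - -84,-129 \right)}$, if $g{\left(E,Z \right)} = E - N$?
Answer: $-18800$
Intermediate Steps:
$N = 21$
$g{\left(E,Z \right)} = -21 + E$ ($g{\left(E,Z \right)} = E - 21 = -21 + E$)
$-18658 - g{\left(79 - -84,-129 \right)} = -18658 - \left(-21 + \left(79 - -84\right)\right) = -18658 - \left(-21 + \left(79 + 84\right)\right) = -18658 - \left(-21 + 163\right) = -18658 - 142 = -18800$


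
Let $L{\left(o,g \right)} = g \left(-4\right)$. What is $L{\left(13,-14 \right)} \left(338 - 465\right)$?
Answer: $-7112$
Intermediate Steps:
$L{\left(o,g \right)} = - 4 g$
$L{\left(13,-14 \right)} \left(338 - 465\right) = \left(-4\right) \left(-14\right) \left(338 - 465\right) = 56 \left(-127\right) = -7112$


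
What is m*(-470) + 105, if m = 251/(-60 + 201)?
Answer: -2195/3 ≈ -731.67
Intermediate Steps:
m = 251/141 ≈ 1.7801
m*(-470) + 105 = (251/141)*(-470) + 105 = -2510/3 + 105 = -2195/3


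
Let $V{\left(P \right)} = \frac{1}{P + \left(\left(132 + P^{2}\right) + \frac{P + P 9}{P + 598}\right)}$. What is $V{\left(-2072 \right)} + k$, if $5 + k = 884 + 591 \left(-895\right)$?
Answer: $- \frac{1670091730637671}{3162657188} \approx -5.2807 \cdot 10^{5}$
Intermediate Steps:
$k = -528066$ ($k = -5 + \left(884 + 591 \left(-895\right)\right) = -5 + \left(884 - 528945\right) = -5 - 528061 = -528066$)
$V{\left(P \right)} = \frac{1}{132 + P + P^{2} + \frac{10 P}{598 + P}}$ ($V{\left(P \right)} = \frac{1}{P + \left(\left(132 + P^{2}\right) + \frac{P + 9 P}{598 + P}\right)} = \frac{1}{P + \left(\left(132 + P^{2}\right) + \frac{10 P}{598 + P}\right)} = \frac{1}{P + \left(132 + P^{2} + \frac{10 P}{598 + P}\right)} = \frac{1}{132 + P + P^{2} + \frac{10 P}{598 + P}}$)
$V{\left(-2072 \right)} + k = \frac{598 - 2072}{78936 + \left(-2072\right)^{3} + 599 \left(-2072\right)^{2} + 740 \left(-2072\right)} - 528066 = \frac{1}{78936 - 8895477248 + 599 \cdot 4293184 - 1533280} \left(-1474\right) - 528066 = \frac{1}{78936 - 8895477248 + 2571617216 - 1533280} \left(-1474\right) - 528066 = \frac{1}{-6325314376} \left(-1474\right) - 528066 = \left(- \frac{1}{6325314376}\right) \left(-1474\right) - 528066 = \frac{737}{3162657188} - 528066 = - \frac{1670091730637671}{3162657188}$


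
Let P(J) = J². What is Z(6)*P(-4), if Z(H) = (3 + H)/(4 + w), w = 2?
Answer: 24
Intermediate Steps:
Z(H) = ½ + H/6 (Z(H) = (3 + H)/(4 + 2) = (3 + H)/6 = (3 + H)*(⅙) = ½ + H/6)
Z(6)*P(-4) = (½ + (⅙)*6)*(-4)² = (½ + 1)*16 = (3/2)*16 = 24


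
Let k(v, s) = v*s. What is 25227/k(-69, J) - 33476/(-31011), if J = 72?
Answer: -7605009/1902008 ≈ -3.9984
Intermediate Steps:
k(v, s) = s*v
25227/k(-69, J) - 33476/(-31011) = 25227/((72*(-69))) - 33476/(-31011) = 25227/(-4968) - 33476*(-1/31011) = 25227*(-1/4968) + 33476/31011 = -2803/552 + 33476/31011 = -7605009/1902008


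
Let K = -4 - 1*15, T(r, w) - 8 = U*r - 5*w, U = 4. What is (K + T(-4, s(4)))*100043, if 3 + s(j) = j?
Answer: -3201376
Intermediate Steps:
s(j) = -3 + j
T(r, w) = 8 - 5*w + 4*r (T(r, w) = 8 + (4*r - 5*w) = 8 + (-5*w + 4*r) = 8 - 5*w + 4*r)
K = -19 (K = -4 - 15 = -19)
(K + T(-4, s(4)))*100043 = (-19 + (8 - 5*(-3 + 4) + 4*(-4)))*100043 = (-19 + (8 - 5*1 - 16))*100043 = (-19 + (8 - 5 - 16))*100043 = (-19 - 13)*100043 = -32*100043 = -3201376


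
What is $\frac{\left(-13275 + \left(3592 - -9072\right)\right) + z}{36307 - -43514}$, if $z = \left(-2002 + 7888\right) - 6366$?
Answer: $- \frac{1091}{79821} \approx -0.013668$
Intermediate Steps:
$z = -480$ ($z = 5886 - 6366 = -480$)
$\frac{\left(-13275 + \left(3592 - -9072\right)\right) + z}{36307 - -43514} = \frac{\left(-13275 + \left(3592 - -9072\right)\right) - 480}{36307 - -43514} = \frac{\left(-13275 + \left(3592 + 9072\right)\right) - 480}{36307 + 43514} = \frac{\left(-13275 + 12664\right) - 480}{79821} = \left(-611 - 480\right) \frac{1}{79821} = \left(-1091\right) \frac{1}{79821} = - \frac{1091}{79821}$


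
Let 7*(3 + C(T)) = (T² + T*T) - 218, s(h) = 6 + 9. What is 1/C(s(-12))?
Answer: 7/211 ≈ 0.033175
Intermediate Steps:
s(h) = 15
C(T) = -239/7 + 2*T²/7 (C(T) = -3 + ((T² + T*T) - 218)/7 = -3 + ((T² + T²) - 218)/7 = -3 + (2*T² - 218)/7 = -3 + (-218 + 2*T²)/7 = -3 + (-218/7 + 2*T²/7) = -239/7 + 2*T²/7)
1/C(s(-12)) = 1/(-239/7 + (2/7)*15²) = 1/(-239/7 + (2/7)*225) = 1/(-239/7 + 450/7) = 1/(211/7) = 7/211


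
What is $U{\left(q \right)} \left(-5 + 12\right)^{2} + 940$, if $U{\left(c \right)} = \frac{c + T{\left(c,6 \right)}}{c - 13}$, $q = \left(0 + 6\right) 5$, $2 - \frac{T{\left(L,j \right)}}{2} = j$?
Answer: $\frac{17058}{17} \approx 1003.4$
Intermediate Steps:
$T{\left(L,j \right)} = 4 - 2 j$
$q = 30$ ($q = 6 \cdot 5 = 30$)
$U{\left(c \right)} = \frac{-8 + c}{-13 + c}$ ($U{\left(c \right)} = \frac{c + \left(4 - 12\right)}{c - 13} = \frac{c + \left(4 - 12\right)}{-13 + c} = \frac{c - 8}{-13 + c} = \frac{-8 + c}{-13 + c}$)
$U{\left(q \right)} \left(-5 + 12\right)^{2} + 940 = \frac{-8 + 30}{-13 + 30} \left(-5 + 12\right)^{2} + 940 = \frac{1}{17} \cdot 22 \cdot 7^{2} + 940 = \frac{1}{17} \cdot 22 \cdot 49 + 940 = \frac{22}{17} \cdot 49 + 940 = \frac{1078}{17} + 940 = \frac{17058}{17}$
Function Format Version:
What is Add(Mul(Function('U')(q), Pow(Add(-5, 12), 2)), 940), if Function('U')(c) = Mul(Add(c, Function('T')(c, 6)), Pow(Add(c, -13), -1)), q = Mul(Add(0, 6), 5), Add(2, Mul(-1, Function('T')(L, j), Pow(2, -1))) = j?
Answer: Rational(17058, 17) ≈ 1003.4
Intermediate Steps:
Function('T')(L, j) = Add(4, Mul(-2, j))
q = 30 (q = Mul(6, 5) = 30)
Function('U')(c) = Mul(Pow(Add(-13, c), -1), Add(-8, c)) (Function('U')(c) = Mul(Add(c, Add(4, Mul(-2, 6))), Pow(Add(c, -13), -1)) = Mul(Add(c, Add(4, -12)), Pow(Add(-13, c), -1)) = Mul(Add(c, -8), Pow(Add(-13, c), -1)) = Mul(Add(-8, c), Pow(Add(-13, c), -1)) = Mul(Pow(Add(-13, c), -1), Add(-8, c)))
Add(Mul(Function('U')(q), Pow(Add(-5, 12), 2)), 940) = Add(Mul(Mul(Pow(Add(-13, 30), -1), Add(-8, 30)), Pow(Add(-5, 12), 2)), 940) = Add(Mul(Mul(Pow(17, -1), 22), Pow(7, 2)), 940) = Add(Mul(Mul(Rational(1, 17), 22), 49), 940) = Add(Mul(Rational(22, 17), 49), 940) = Add(Rational(1078, 17), 940) = Rational(17058, 17)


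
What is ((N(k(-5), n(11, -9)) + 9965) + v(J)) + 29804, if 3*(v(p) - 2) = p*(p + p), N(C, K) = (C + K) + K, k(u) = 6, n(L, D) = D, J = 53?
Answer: 124895/3 ≈ 41632.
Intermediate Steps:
N(C, K) = C + 2*K
v(p) = 2 + 2*p**2/3 (v(p) = 2 + (p*(p + p))/3 = 2 + (p*(2*p))/3 = 2 + (2*p**2)/3 = 2 + 2*p**2/3)
((N(k(-5), n(11, -9)) + 9965) + v(J)) + 29804 = (((6 + 2*(-9)) + 9965) + (2 + (2/3)*53**2)) + 29804 = (((6 - 18) + 9965) + (2 + (2/3)*2809)) + 29804 = ((-12 + 9965) + (2 + 5618/3)) + 29804 = (9953 + 5624/3) + 29804 = 35483/3 + 29804 = 124895/3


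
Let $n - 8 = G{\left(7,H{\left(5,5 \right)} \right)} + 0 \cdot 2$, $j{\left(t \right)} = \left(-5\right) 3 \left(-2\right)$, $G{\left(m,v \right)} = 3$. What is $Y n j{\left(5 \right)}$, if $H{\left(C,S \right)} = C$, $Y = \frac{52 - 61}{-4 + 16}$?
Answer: $- \frac{495}{2} \approx -247.5$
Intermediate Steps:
$Y = - \frac{3}{4}$ ($Y = - \frac{9}{12} = \left(-9\right) \frac{1}{12} = - \frac{3}{4} \approx -0.75$)
$j{\left(t \right)} = 30$ ($j{\left(t \right)} = \left(-15\right) \left(-2\right) = 30$)
$n = 11$ ($n = 8 + \left(3 + 0 \cdot 2\right) = 8 + \left(3 + 0\right) = 8 + 3 = 11$)
$Y n j{\left(5 \right)} = \left(- \frac{3}{4}\right) 11 \cdot 30 = \left(- \frac{33}{4}\right) 30 = - \frac{495}{2}$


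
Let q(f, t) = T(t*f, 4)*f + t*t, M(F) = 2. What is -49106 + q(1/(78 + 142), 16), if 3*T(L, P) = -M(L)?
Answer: -16120501/330 ≈ -48850.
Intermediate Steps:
T(L, P) = -2/3 (T(L, P) = (-1*2)/3 = (1/3)*(-2) = -2/3)
q(f, t) = t**2 - 2*f/3 (q(f, t) = -2*f/3 + t*t = -2*f/3 + t**2 = t**2 - 2*f/3)
-49106 + q(1/(78 + 142), 16) = -49106 + (16**2 - 2/(3*(78 + 142))) = -49106 + (256 - 2/3/220) = -49106 + (256 - 2/3*1/220) = -49106 + (256 - 1/330) = -49106 + 84479/330 = -16120501/330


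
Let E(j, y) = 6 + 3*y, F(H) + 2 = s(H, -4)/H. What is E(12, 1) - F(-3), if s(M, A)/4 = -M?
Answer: 15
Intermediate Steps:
s(M, A) = -4*M (s(M, A) = 4*(-M) = -4*M)
F(H) = -6 (F(H) = -2 + (-4*H)/H = -2 - 4 = -6)
E(12, 1) - F(-3) = (6 + 3*1) - 1*(-6) = (6 + 3) + 6 = 9 + 6 = 15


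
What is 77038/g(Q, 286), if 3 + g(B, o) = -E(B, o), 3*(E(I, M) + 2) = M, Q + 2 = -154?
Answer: -231114/289 ≈ -799.70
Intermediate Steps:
Q = -156 (Q = -2 - 154 = -156)
E(I, M) = -2 + M/3
g(B, o) = -1 - o/3 (g(B, o) = -3 - (-2 + o/3) = -3 + (2 - o/3) = -1 - o/3)
77038/g(Q, 286) = 77038/(-1 - ⅓*286) = 77038/(-1 - 286/3) = 77038/(-289/3) = 77038*(-3/289) = -231114/289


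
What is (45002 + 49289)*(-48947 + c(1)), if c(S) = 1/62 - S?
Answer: -286151969525/62 ≈ -4.6154e+9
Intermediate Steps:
c(S) = 1/62 - S
(45002 + 49289)*(-48947 + c(1)) = (45002 + 49289)*(-48947 + (1/62 - 1*1)) = 94291*(-48947 + (1/62 - 1)) = 94291*(-48947 - 61/62) = 94291*(-3034775/62) = -286151969525/62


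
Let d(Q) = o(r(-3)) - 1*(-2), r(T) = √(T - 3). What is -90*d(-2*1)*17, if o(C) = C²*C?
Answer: -3060 + 9180*I*√6 ≈ -3060.0 + 22486.0*I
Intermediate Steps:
r(T) = √(-3 + T)
o(C) = C³
d(Q) = 2 - 6*I*√6 (d(Q) = (√(-3 - 3))³ - 1*(-2) = (√(-6))³ + 2 = (I*√6)³ + 2 = -6*I*√6 + 2 = 2 - 6*I*√6)
-90*d(-2*1)*17 = -90*(2 - 6*I*√6)*17 = (-180 + 540*I*√6)*17 = -3060 + 9180*I*√6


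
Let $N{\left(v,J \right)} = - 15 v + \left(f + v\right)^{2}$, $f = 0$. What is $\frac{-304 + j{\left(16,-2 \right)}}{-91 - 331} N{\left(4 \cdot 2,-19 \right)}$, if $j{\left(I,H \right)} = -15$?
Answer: $- \frac{8932}{211} \approx -42.332$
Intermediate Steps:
$N{\left(v,J \right)} = v^{2} - 15 v$ ($N{\left(v,J \right)} = - 15 v + \left(0 + v\right)^{2} = - 15 v + v^{2} = v^{2} - 15 v$)
$\frac{-304 + j{\left(16,-2 \right)}}{-91 - 331} N{\left(4 \cdot 2,-19 \right)} = \frac{-304 - 15}{-91 - 331} \cdot 4 \cdot 2 \left(-15 + 4 \cdot 2\right) = - \frac{319}{-422} \cdot 8 \left(-15 + 8\right) = \left(-319\right) \left(- \frac{1}{422}\right) 8 \left(-7\right) = \frac{319}{422} \left(-56\right) = - \frac{8932}{211}$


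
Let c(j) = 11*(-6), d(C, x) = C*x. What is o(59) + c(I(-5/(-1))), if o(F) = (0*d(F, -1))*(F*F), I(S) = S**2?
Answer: -66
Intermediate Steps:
c(j) = -66
o(F) = 0 (o(F) = (0*(F*(-1)))*(F*F) = (0*(-F))*F**2 = 0*F**2 = 0)
o(59) + c(I(-5/(-1))) = 0 - 66 = -66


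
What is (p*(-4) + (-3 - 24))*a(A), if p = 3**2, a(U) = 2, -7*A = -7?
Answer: -126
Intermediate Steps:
A = 1 (A = -1/7*(-7) = 1)
p = 9
(p*(-4) + (-3 - 24))*a(A) = (9*(-4) + (-3 - 24))*2 = (-36 - 27)*2 = -63*2 = -126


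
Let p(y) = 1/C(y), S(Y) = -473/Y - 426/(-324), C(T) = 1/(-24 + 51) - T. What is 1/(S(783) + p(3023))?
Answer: 21302820/15133463 ≈ 1.4077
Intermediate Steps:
C(T) = 1/27 - T
S(Y) = 71/54 - 473/Y (S(Y) = -473/Y - 426*(-1/324) = -473/Y + 71/54 = 71/54 - 473/Y)
p(y) = 1/(1/27 - y)
1/(S(783) + p(3023)) = 1/((71/54 - 473/783) - 27/(-1 + 27*3023)) = 1/((71/54 - 473*1/783) - 27/(-1 + 81621)) = 1/((71/54 - 473/783) - 27/81620) = 1/(371/522 - 27*1/81620) = 1/(371/522 - 27/81620) = 1/(15133463/21302820) = 21302820/15133463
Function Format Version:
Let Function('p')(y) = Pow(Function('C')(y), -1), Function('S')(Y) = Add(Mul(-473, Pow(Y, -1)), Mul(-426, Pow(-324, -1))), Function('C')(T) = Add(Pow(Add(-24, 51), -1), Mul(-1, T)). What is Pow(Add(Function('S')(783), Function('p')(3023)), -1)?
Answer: Rational(21302820, 15133463) ≈ 1.4077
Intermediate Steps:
Function('C')(T) = Add(Rational(1, 27), Mul(-1, T)) (Function('C')(T) = Add(Pow(27, -1), Mul(-1, T)) = Add(Rational(1, 27), Mul(-1, T)))
Function('S')(Y) = Add(Rational(71, 54), Mul(-473, Pow(Y, -1))) (Function('S')(Y) = Add(Mul(-473, Pow(Y, -1)), Mul(-426, Rational(-1, 324))) = Add(Mul(-473, Pow(Y, -1)), Rational(71, 54)) = Add(Rational(71, 54), Mul(-473, Pow(Y, -1))))
Function('p')(y) = Pow(Add(Rational(1, 27), Mul(-1, y)), -1)
Pow(Add(Function('S')(783), Function('p')(3023)), -1) = Pow(Add(Add(Rational(71, 54), Mul(-473, Pow(783, -1))), Mul(-27, Pow(Add(-1, Mul(27, 3023)), -1))), -1) = Pow(Add(Add(Rational(71, 54), Mul(-473, Rational(1, 783))), Mul(-27, Pow(Add(-1, 81621), -1))), -1) = Pow(Add(Add(Rational(71, 54), Rational(-473, 783)), Mul(-27, Pow(81620, -1))), -1) = Pow(Add(Rational(371, 522), Mul(-27, Rational(1, 81620))), -1) = Pow(Add(Rational(371, 522), Rational(-27, 81620)), -1) = Pow(Rational(15133463, 21302820), -1) = Rational(21302820, 15133463)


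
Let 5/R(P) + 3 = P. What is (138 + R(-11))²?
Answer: 3713329/196 ≈ 18946.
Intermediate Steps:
R(P) = 5/(-3 + P)
(138 + R(-11))² = (138 + 5/(-3 - 11))² = (138 + 5/(-14))² = (138 + 5*(-1/14))² = (138 - 5/14)² = (1927/14)² = 3713329/196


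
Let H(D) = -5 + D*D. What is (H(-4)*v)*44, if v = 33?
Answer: 15972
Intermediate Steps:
H(D) = -5 + D²
(H(-4)*v)*44 = ((-5 + (-4)²)*33)*44 = ((-5 + 16)*33)*44 = (11*33)*44 = 363*44 = 15972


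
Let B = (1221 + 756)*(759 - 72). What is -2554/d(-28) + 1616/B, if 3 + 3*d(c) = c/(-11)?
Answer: 114471736198/6790995 ≈ 16856.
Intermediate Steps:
B = 1358199 (B = 1977*687 = 1358199)
d(c) = -1 - c/33 (d(c) = -1 + (c/(-11))/3 = -1 + (-c/11)/3 = -1 - c/33)
-2554/d(-28) + 1616/B = -2554/(-1 - 1/33*(-28)) + 1616/1358199 = -2554/(-1 + 28/33) + 1616*(1/1358199) = -2554/(-5/33) + 1616/1358199 = -2554*(-33/5) + 1616/1358199 = 84282/5 + 1616/1358199 = 114471736198/6790995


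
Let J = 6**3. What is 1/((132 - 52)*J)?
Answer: 1/17280 ≈ 5.7870e-5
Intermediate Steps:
J = 216
1/((132 - 52)*J) = 1/((132 - 52)*216) = 1/(80*216) = 1/17280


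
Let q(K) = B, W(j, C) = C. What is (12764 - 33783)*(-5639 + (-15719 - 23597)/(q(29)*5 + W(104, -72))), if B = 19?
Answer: 3552484247/23 ≈ 1.5446e+8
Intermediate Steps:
q(K) = 19
(12764 - 33783)*(-5639 + (-15719 - 23597)/(q(29)*5 + W(104, -72))) = (12764 - 33783)*(-5639 + (-15719 - 23597)/(19*5 - 72)) = -21019*(-5639 - 39316/(95 - 72)) = -21019*(-5639 - 39316/23) = -21019*(-169013/23) = 3552484247/23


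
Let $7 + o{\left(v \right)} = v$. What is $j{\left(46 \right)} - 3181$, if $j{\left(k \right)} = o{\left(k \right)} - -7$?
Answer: $-3135$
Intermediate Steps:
$o{\left(v \right)} = -7 + v$
$j{\left(k \right)} = k$ ($j{\left(k \right)} = \left(-7 + k\right) - -7 = \left(-7 + k\right) + 7 = k$)
$j{\left(46 \right)} - 3181 = 46 - 3181 = -3135$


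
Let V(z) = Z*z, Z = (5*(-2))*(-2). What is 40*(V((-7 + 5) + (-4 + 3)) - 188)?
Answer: -9920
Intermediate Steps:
Z = 20 (Z = -10*(-2) = 20)
V(z) = 20*z
40*(V((-7 + 5) + (-4 + 3)) - 188) = 40*(20*((-7 + 5) + (-4 + 3)) - 188) = 40*(20*(-2 - 1) - 188) = 40*(20*(-3) - 188) = 40*(-60 - 188) = 40*(-248) = -9920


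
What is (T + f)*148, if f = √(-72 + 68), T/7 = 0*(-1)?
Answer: 296*I ≈ 296.0*I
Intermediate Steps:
T = 0 (T = 7*(0*(-1)) = 7*0 = 0)
f = 2*I (f = √(-4) = 2*I ≈ 2.0*I)
(T + f)*148 = (0 + 2*I)*148 = (2*I)*148 = 296*I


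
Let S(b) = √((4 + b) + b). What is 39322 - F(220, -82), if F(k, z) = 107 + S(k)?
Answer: 39215 - 2*√111 ≈ 39194.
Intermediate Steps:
S(b) = √(4 + 2*b)
F(k, z) = 107 + √(4 + 2*k)
39322 - F(220, -82) = 39322 - (107 + √(4 + 2*220)) = 39322 - (107 + √(4 + 440)) = 39322 - (107 + √444) = 39322 - (107 + 2*√111) = 39322 + (-107 - 2*√111) = 39215 - 2*√111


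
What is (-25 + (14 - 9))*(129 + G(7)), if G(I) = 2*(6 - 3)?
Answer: -2700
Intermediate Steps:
G(I) = 6 (G(I) = 2*3 = 6)
(-25 + (14 - 9))*(129 + G(7)) = (-25 + (14 - 9))*(129 + 6) = (-25 + 5)*135 = -20*135 = -2700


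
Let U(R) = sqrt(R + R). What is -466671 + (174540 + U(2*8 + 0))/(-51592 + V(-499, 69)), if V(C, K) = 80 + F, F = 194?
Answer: -3991466153/8553 - 2*sqrt(2)/25659 ≈ -4.6667e+5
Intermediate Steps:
V(C, K) = 274 (V(C, K) = 80 + 194 = 274)
U(R) = sqrt(2)*sqrt(R) (U(R) = sqrt(2*R) = sqrt(2)*sqrt(R))
-466671 + (174540 + U(2*8 + 0))/(-51592 + V(-499, 69)) = -466671 + (174540 + sqrt(2)*sqrt(2*8 + 0))/(-51592 + 274) = -466671 + (174540 + sqrt(2)*sqrt(16 + 0))/(-51318) = -466671 + (174540 + sqrt(2)*sqrt(16))*(-1/51318) = -466671 + (174540 + sqrt(2)*4)*(-1/51318) = -466671 + (174540 + 4*sqrt(2))*(-1/51318) = -466671 + (-29090/8553 - 2*sqrt(2)/25659) = -3991466153/8553 - 2*sqrt(2)/25659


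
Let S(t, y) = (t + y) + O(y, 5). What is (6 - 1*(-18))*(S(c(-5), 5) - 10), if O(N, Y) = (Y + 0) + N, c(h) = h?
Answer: 0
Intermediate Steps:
O(N, Y) = N + Y (O(N, Y) = Y + N = N + Y)
S(t, y) = 5 + t + 2*y (S(t, y) = (t + y) + (y + 5) = (t + y) + (5 + y) = 5 + t + 2*y)
(6 - 1*(-18))*(S(c(-5), 5) - 10) = (6 - 1*(-18))*((5 - 5 + 2*5) - 10) = (6 + 18)*((5 - 5 + 10) - 10) = 24*(10 - 10) = 24*0 = 0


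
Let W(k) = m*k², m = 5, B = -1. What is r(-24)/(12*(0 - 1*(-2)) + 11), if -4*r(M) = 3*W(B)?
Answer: -3/28 ≈ -0.10714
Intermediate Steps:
W(k) = 5*k²
r(M) = -15/4 (r(M) = -3*5*(-1)²/4 = -3*5*1/4 = -3*5/4 = -¼*15 = -15/4)
r(-24)/(12*(0 - 1*(-2)) + 11) = -15/(4*(12*(0 - 1*(-2)) + 11)) = -15/(4*(12*(0 + 2) + 11)) = -15/(4*(12*2 + 11)) = -15/(4*(24 + 11)) = -15/4/35 = -15/4*1/35 = -3/28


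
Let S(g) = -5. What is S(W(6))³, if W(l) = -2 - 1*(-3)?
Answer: -125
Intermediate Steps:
W(l) = 1 (W(l) = -2 + 3 = 1)
S(W(6))³ = (-5)³ = -125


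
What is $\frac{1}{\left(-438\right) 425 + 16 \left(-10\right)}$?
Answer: $- \frac{1}{186310} \approx -5.3674 \cdot 10^{-6}$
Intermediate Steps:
$\frac{1}{\left(-438\right) 425 + 16 \left(-10\right)} = \frac{1}{-186150 - 160} = \frac{1}{-186310} = - \frac{1}{186310}$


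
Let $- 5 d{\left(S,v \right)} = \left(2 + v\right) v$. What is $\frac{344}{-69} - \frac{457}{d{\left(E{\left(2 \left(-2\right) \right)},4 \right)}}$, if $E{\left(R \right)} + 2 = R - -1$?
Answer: $\frac{16601}{184} \approx 90.223$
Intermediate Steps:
$E{\left(R \right)} = -1 + R$ ($E{\left(R \right)} = -2 + \left(R - -1\right) = -2 + \left(R + 1\right) = -2 + \left(1 + R\right) = -1 + R$)
$d{\left(S,v \right)} = - \frac{v \left(2 + v\right)}{5}$ ($d{\left(S,v \right)} = - \frac{\left(2 + v\right) v}{5} = - \frac{v \left(2 + v\right)}{5}$)
$\frac{344}{-69} - \frac{457}{d{\left(E{\left(2 \left(-2\right) \right)},4 \right)}} = \frac{344}{-69} - \frac{457}{\left(- \frac{1}{5}\right) 4 \left(2 + 4\right)} = 344 \left(- \frac{1}{69}\right) - \frac{457}{\left(- \frac{1}{5}\right) 4 \cdot 6} = - \frac{344}{69} - \frac{457}{- \frac{24}{5}} = - \frac{344}{69} - - \frac{2285}{24} = - \frac{344}{69} + \frac{2285}{24} = \frac{16601}{184}$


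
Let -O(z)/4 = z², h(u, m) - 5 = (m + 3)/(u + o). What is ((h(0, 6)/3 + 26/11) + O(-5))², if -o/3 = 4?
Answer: 161315401/17424 ≈ 9258.2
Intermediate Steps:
o = -12 (o = -3*4 = -12)
h(u, m) = 5 + (3 + m)/(-12 + u) (h(u, m) = 5 + (m + 3)/(u - 12) = 5 + (3 + m)/(-12 + u))
O(z) = -4*z²
((h(0, 6)/3 + 26/11) + O(-5))² = ((((-57 + 6 + 5*0)/(-12 + 0))/3 + 26/11) - 4*(-5)²)² = ((((-57 + 6 + 0)/(-12))*(⅓) + 26*(1/11)) - 4*25)² = ((-1/12*(-51)*(⅓) + 26/11) - 100)² = (((17/4)*(⅓) + 26/11) - 100)² = ((17/12 + 26/11) - 100)² = (499/132 - 100)² = (-12701/132)² = 161315401/17424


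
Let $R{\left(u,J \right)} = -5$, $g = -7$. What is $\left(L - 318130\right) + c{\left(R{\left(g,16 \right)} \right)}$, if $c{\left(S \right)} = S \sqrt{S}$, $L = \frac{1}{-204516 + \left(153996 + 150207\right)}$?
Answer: $- \frac{31713425309}{99687} - 5 i \sqrt{5} \approx -3.1813 \cdot 10^{5} - 11.18 i$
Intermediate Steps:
$L = \frac{1}{99687}$ ($L = \frac{1}{-204516 + 304203} = \frac{1}{99687} \approx 1.0031 \cdot 10^{-5}$)
$c{\left(S \right)} = S^{\frac{3}{2}}$
$\left(L - 318130\right) + c{\left(R{\left(g,16 \right)} \right)} = \left(\frac{1}{99687} - 318130\right) + \left(-5\right)^{\frac{3}{2}} = - \frac{31713425309}{99687} - 5 i \sqrt{5}$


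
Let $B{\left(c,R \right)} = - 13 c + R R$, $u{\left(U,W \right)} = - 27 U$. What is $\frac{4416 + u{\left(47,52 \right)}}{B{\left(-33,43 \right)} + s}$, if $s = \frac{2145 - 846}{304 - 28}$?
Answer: $\frac{96508}{70003} \approx 1.3786$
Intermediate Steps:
$s = \frac{433}{92}$ ($s = \frac{1299}{276} = 1299 \cdot \frac{1}{276} = \frac{433}{92} \approx 4.7065$)
$B{\left(c,R \right)} = R^{2} - 13 c$ ($B{\left(c,R \right)} = - 13 c + R^{2} = R^{2} - 13 c$)
$\frac{4416 + u{\left(47,52 \right)}}{B{\left(-33,43 \right)} + s} = \frac{4416 - 1269}{\left(43^{2} - -429\right) + \frac{433}{92}} = \frac{4416 - 1269}{\left(1849 + 429\right) + \frac{433}{92}} = \frac{3147}{2278 + \frac{433}{92}} = \frac{3147}{\frac{210009}{92}} = 3147 \cdot \frac{92}{210009} = \frac{96508}{70003}$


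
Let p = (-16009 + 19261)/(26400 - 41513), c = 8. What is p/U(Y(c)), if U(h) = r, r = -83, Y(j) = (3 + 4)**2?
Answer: 3252/1254379 ≈ 0.0025925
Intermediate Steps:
Y(j) = 49 (Y(j) = 7**2 = 49)
p = -3252/15113 (p = 3252/(-15113) = 3252*(-1/15113) = -3252/15113 ≈ -0.21518)
U(h) = -83
p/U(Y(c)) = -3252/15113/(-83) = -3252/15113*(-1/83) = 3252/1254379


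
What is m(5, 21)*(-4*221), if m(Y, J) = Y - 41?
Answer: 31824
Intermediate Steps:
m(Y, J) = -41 + Y
m(5, 21)*(-4*221) = (-41 + 5)*(-4*221) = -36*(-884) = 31824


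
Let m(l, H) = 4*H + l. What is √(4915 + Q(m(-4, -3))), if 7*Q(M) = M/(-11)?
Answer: √29142267/77 ≈ 70.109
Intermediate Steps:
m(l, H) = l + 4*H
Q(M) = -M/77 (Q(M) = (M/(-11))/7 = (M*(-1/11))/7 = (-M/11)/7 = -M/77)
√(4915 + Q(m(-4, -3))) = √(4915 - (-4 + 4*(-3))/77) = √(4915 - (-4 - 12)/77) = √(4915 - 1/77*(-16)) = √(4915 + 16/77) = √(378471/77) = √29142267/77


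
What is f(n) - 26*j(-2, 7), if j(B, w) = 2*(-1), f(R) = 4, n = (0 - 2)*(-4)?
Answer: 56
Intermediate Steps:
n = 8 (n = -2*(-4) = 8)
j(B, w) = -2
f(n) - 26*j(-2, 7) = 4 - 26*(-2) = 4 + 52 = 56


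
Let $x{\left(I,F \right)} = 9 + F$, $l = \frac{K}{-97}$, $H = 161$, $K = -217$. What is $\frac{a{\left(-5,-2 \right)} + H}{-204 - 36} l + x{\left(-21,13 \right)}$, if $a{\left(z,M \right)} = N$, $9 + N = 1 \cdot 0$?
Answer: $\frac{59897}{2910} \approx 20.583$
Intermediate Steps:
$N = -9$ ($N = -9 + 1 \cdot 0 = -9 + 0 = -9$)
$a{\left(z,M \right)} = -9$
$l = \frac{217}{97}$ ($l = - \frac{217}{-97} = \left(-217\right) \left(- \frac{1}{97}\right) = \frac{217}{97} \approx 2.2371$)
$\frac{a{\left(-5,-2 \right)} + H}{-204 - 36} l + x{\left(-21,13 \right)} = \frac{-9 + 161}{-204 - 36} \cdot \frac{217}{97} + \left(9 + 13\right) = \frac{152}{-240} \cdot \frac{217}{97} + 22 = 152 \left(- \frac{1}{240}\right) \frac{217}{97} + 22 = \left(- \frac{19}{30}\right) \frac{217}{97} + 22 = - \frac{4123}{2910} + 22 = \frac{59897}{2910}$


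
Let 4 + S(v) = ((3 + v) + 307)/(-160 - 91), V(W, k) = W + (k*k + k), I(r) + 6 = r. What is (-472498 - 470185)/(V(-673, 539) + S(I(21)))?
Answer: -236613433/72885808 ≈ -3.2464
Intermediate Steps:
I(r) = -6 + r
V(W, k) = W + k + k² (V(W, k) = W + (k² + k) = W + (k + k²) = W + k + k²)
S(v) = -1314/251 - v/251 (S(v) = -4 + ((3 + v) + 307)/(-160 - 91) = -4 + (310 + v)/(-251) = -4 + (310 + v)*(-1/251) = -4 + (-310/251 - v/251) = -1314/251 - v/251)
(-472498 - 470185)/(V(-673, 539) + S(I(21))) = (-472498 - 470185)/((-673 + 539 + 539²) + (-1314/251 - (-6 + 21)/251)) = -942683/((-673 + 539 + 290521) + (-1314/251 - 1/251*15)) = -942683/(290387 + (-1314/251 - 15/251)) = -942683/(290387 - 1329/251) = -942683/72885808/251 = -942683*251/72885808 = -236613433/72885808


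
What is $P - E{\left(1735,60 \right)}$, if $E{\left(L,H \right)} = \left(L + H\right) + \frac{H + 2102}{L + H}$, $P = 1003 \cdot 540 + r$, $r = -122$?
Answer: $\frac{968764723}{1795} \approx 5.397 \cdot 10^{5}$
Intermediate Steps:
$P = 541498$ ($P = 1003 \cdot 540 - 122 = 541620 - 122 = 541498$)
$E{\left(L,H \right)} = H + L + \frac{2102 + H}{H + L}$ ($E{\left(L,H \right)} = \left(H + L\right) + \frac{2102 + H}{H + L} = H + L + \frac{2102 + H}{H + L}$)
$P - E{\left(1735,60 \right)} = 541498 - \frac{2102 + 60 + 60^{2} + 1735^{2} + 2 \cdot 60 \cdot 1735}{60 + 1735} = 541498 - \frac{2102 + 60 + 3600 + 3010225 + 208200}{1795} = 541498 - \frac{1}{1795} \cdot 3224187 = 541498 - \frac{3224187}{1795} = \frac{968764723}{1795}$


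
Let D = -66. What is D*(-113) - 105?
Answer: 7353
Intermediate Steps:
D*(-113) - 105 = -66*(-113) - 105 = 7458 - 105 = 7353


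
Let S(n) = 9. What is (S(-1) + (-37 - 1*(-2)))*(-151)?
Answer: 3926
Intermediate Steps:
(S(-1) + (-37 - 1*(-2)))*(-151) = (9 + (-37 - 1*(-2)))*(-151) = (9 + (-37 + 2))*(-151) = (9 - 35)*(-151) = -26*(-151) = 3926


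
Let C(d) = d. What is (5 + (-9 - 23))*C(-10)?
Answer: 270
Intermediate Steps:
(5 + (-9 - 23))*C(-10) = (5 + (-9 - 23))*(-10) = (5 - 32)*(-10) = -27*(-10) = 270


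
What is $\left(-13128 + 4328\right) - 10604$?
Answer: $-19404$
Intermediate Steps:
$\left(-13128 + 4328\right) - 10604 = -8800 + \left(-13393 + 2789\right) = -8800 - 10604 = -19404$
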